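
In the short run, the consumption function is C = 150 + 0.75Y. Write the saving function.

S = Y − C = Y − (150 + 0.75Y) = -150 + (1 − 0.75)Y

S = -150 + 0.25Y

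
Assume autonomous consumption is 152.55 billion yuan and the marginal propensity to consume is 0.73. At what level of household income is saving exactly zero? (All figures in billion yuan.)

Y = 565

At break-even, C = Y: 152.55 + 0.73Y = Y
0.27Y = 152.55, so Y = 152.55/0.27 = 565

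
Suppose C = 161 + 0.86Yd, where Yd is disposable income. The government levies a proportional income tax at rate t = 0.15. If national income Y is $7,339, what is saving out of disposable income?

Yd = (1 − 0.15)(7339) = 0.85(7339) = 6238.15
C = 161 + 0.86(6238.15) = 161 + 5364.809 = 5525.809
S = Yd − C = 6238.15 − 5525.809 = 712.341

S = 712.341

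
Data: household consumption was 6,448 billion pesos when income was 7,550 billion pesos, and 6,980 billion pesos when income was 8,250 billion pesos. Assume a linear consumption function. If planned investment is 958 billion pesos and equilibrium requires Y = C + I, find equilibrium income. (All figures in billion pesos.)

Y = 6950

MPC = (6980 − 6448)/(8250 − 7550) = 532/700 = 0.76
a = 6448 − 0.76(7550) = 710
Equilibrium: Y = 710 + 0.76Y + 958
0.24Y = 1668, so Y = 1668/0.24 = 6950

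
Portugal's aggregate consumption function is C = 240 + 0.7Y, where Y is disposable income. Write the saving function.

S = -240 + 0.3Y

S = Y − C = Y − (240 + 0.7Y) = -240 + (1 − 0.7)Y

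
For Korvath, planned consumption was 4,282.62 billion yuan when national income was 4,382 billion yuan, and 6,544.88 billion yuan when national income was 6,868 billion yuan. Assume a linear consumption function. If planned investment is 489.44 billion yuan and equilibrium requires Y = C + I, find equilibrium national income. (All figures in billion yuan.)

MPC = (6544.88 − 4282.62)/(6868 − 4382) = 2262.26/2486 = 0.91
a = 4282.62 − 0.91(4382) = 295
Equilibrium: Y = 295 + 0.91Y + 489.44
0.09Y = 784.44, so Y = 784.44/0.09 = 8716

Y = 8716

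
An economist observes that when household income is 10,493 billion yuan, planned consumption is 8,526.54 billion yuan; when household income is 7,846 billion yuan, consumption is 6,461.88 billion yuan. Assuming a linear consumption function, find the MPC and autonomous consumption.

MPC = ΔC/ΔY = (8526.54 − 6461.88)/(10493 − 7846) = 2064.66/2647 = 0.78
a = C − MPC·Y = 6461.88 − 0.78(7846) = 6461.88 − 6119.88 = 342

MPC = 0.78; a = 342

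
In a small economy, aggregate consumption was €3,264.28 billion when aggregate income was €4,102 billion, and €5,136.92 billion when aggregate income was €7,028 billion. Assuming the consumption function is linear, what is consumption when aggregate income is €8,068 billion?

MPC = (5136.92 − 3264.28)/(7028 − 4102) = 1872.64/2926 = 0.64
a = 3264.28 − 0.64(4102) = 3264.28 − 2625.28 = 639
C = 639 + 0.64(8068) = 639 + 5163.52 = 5802.52

C = 5802.52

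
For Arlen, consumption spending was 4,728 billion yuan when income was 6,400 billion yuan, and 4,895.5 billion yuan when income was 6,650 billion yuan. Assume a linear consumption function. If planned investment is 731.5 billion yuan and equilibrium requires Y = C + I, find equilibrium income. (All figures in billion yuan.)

Y = 3550

MPC = (4895.5 − 4728)/(6650 − 6400) = 167.5/250 = 0.67
a = 4728 − 0.67(6400) = 440
Equilibrium: Y = 440 + 0.67Y + 731.5
0.33Y = 1171.5, so Y = 1171.5/0.33 = 3550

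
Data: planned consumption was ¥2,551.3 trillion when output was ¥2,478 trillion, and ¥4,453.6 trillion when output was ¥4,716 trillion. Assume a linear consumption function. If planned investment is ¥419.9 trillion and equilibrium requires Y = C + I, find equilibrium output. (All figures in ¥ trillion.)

MPC = (4453.6 − 2551.3)/(4716 − 2478) = 1902.3/2238 = 0.85
a = 2551.3 − 0.85(2478) = 445
Equilibrium: Y = 445 + 0.85Y + 419.9
0.15Y = 864.9, so Y = 864.9/0.15 = 5766

Y = 5766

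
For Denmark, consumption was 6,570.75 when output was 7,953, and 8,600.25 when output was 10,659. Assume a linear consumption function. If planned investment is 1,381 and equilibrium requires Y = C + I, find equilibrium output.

Y = 7948

MPC = (8600.25 − 6570.75)/(10659 − 7953) = 2029.5/2706 = 0.75
a = 6570.75 − 0.75(7953) = 606
Equilibrium: Y = 606 + 0.75Y + 1381
0.25Y = 1987, so Y = 1987/0.25 = 7948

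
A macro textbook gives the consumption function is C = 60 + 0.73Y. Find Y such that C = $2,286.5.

60 + 0.73Y = 2286.5
0.73Y = 2226.5, so Y = 2226.5/0.73 = 3050

Y = 3050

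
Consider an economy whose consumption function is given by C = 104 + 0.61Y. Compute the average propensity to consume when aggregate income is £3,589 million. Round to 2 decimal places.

APC = 0.64

C = 104 + 0.61(3589) = 2293.29
APC = C/Y = 2293.29/3589 = 0.64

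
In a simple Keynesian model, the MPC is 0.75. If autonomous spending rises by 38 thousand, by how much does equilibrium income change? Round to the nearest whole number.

ΔY ≈ 152

The multiplier is 1/(1 − MPC) = 1/0.25.
ΔY = 38/0.25 = 152.00 ≈ 152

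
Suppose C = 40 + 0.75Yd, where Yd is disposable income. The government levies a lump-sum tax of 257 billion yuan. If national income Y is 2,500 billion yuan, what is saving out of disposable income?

S = 520.75

Yd = Y − T = 2500 − 257 = 2243
C = 40 + 0.75(2243) = 40 + 1682.25 = 1722.25
S = Yd − C = 2243 − 1722.25 = 520.75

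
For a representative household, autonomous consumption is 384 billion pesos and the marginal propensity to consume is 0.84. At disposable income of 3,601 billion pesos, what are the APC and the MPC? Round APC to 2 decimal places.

APC = 0.95; MPC = 0.84

MPC = 0.84 (the slope of the consumption function)
C = 384 + 0.84(3601) = 3408.84, so APC = 3408.84/3601 = 0.95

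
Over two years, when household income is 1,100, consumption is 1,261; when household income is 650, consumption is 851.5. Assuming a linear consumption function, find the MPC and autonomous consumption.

MPC = ΔC/ΔY = (1261 − 851.5)/(1100 − 650) = 409.5/450 = 0.91
a = C − MPC·Y = 851.5 − 0.91(650) = 851.5 − 591.5 = 260

MPC = 0.91; a = 260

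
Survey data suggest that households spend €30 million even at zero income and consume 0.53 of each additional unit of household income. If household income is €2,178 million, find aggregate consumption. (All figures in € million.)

C = 1184.34

C = 30 + 0.53(2178) = 30 + 1154.34 = 1184.34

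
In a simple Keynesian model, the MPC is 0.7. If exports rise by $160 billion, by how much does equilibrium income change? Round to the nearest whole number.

The multiplier is 1/(1 − MPC) = 1/0.3.
ΔY = 160/0.3 = 533.33 ≈ 533

ΔY ≈ 533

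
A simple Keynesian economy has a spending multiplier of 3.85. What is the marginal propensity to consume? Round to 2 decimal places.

MPC = 0.74

k = 1/(1 − MPC), so 1 − MPC = 1/k = 1/3.85 = 0.2597
MPC = 1 − 0.2597 = 0.74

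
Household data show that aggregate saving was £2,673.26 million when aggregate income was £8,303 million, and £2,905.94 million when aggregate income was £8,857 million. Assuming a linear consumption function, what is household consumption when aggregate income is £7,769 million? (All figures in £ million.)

MPS = ΔS/ΔY = (2905.94 − 2673.26)/(8857 − 8303) = 232.68/554 = 0.42
MPC = 1 − MPS = 0.58
Autonomous saving = 2673.26 − 0.42(8303) = -814, so a = 814
C = 814 + 0.58(7769) = 814 + 4506.02 = 5320.02

C = 5320.02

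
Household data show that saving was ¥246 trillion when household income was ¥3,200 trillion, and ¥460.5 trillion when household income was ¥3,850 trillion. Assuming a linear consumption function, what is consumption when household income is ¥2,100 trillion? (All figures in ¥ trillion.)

C = 2217

MPS = ΔS/ΔY = (460.5 − 246)/(3850 − 3200) = 214.5/650 = 0.33
MPC = 1 − MPS = 0.67
Autonomous saving = 246 − 0.33(3200) = -810, so a = 810
C = 810 + 0.67(2100) = 810 + 1407 = 2217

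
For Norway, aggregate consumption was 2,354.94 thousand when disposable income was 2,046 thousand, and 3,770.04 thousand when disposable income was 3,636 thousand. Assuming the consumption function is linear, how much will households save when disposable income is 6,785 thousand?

MPC = (3770.04 − 2354.94)/(3636 − 2046) = 1415.1/1590 = 0.89
a = 2354.94 − 0.89(2046) = 2354.94 − 1820.94 = 534
C = 534 + 0.89(6785) = 6572.65
S = 6785 − 6572.65 = 212.35

S = 212.35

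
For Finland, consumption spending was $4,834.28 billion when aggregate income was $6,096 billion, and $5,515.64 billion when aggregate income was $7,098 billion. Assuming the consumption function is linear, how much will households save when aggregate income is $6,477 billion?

S = 1383.64

MPC = (5515.64 − 4834.28)/(7098 − 6096) = 681.36/1002 = 0.68
a = 4834.28 − 0.68(6096) = 4834.28 − 4145.28 = 689
C = 689 + 0.68(6477) = 5093.36
S = 6477 − 5093.36 = 1383.64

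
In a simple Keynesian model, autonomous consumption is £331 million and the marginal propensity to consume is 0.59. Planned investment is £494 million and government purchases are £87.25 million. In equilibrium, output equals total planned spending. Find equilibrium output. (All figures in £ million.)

Y = C + I + G = 331 + 0.59Y + 494 + 87.25
Y − 0.59Y = 912.25
0.41Y = 912.25, so Y = 912.25/0.41 = 2225

Y = 2225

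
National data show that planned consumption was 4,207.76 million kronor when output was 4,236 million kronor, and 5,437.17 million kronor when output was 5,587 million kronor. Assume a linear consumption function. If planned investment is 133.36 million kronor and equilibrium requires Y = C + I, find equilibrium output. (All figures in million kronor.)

MPC = (5437.17 − 4207.76)/(5587 − 4236) = 1229.41/1351 = 0.91
a = 4207.76 − 0.91(4236) = 353
Equilibrium: Y = 353 + 0.91Y + 133.36
0.09Y = 486.36, so Y = 486.36/0.09 = 5404

Y = 5404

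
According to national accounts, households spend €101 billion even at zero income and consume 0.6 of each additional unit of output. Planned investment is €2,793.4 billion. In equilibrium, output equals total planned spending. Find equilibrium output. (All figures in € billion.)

Y = C + I = 101 + 0.6Y + 2793.4
Y − 0.6Y = 2894.4
0.4Y = 2894.4, so Y = 2894.4/0.4 = 7236

Y = 7236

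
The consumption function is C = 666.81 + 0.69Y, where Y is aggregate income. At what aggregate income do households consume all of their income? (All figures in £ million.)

Y = 2151

At break-even, C = Y: 666.81 + 0.69Y = Y
0.31Y = 666.81, so Y = 666.81/0.31 = 2151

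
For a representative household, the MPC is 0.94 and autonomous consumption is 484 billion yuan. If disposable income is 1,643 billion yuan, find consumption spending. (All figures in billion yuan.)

C = 2028.42

C = 484 + 0.94(1643) = 484 + 1544.42 = 2028.42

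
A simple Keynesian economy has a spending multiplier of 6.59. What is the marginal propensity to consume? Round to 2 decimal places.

MPC = 0.85

k = 1/(1 − MPC), so 1 − MPC = 1/k = 1/6.59 = 0.1517
MPC = 1 − 0.1517 = 0.85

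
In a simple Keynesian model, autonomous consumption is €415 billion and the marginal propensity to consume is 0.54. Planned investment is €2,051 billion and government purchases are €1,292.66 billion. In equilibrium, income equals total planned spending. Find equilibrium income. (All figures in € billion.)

Y = 8171

Y = C + I + G = 415 + 0.54Y + 2051 + 1292.66
Y − 0.54Y = 3758.66
0.46Y = 3758.66, so Y = 3758.66/0.46 = 8171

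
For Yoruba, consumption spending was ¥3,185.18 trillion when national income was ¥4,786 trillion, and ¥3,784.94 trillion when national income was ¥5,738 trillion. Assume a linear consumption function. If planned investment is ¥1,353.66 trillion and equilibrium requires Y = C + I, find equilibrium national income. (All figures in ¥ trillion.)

Y = 4118

MPC = (3784.94 − 3185.18)/(5738 − 4786) = 599.76/952 = 0.63
a = 3185.18 − 0.63(4786) = 170
Equilibrium: Y = 170 + 0.63Y + 1353.66
0.37Y = 1523.66, so Y = 1523.66/0.37 = 4118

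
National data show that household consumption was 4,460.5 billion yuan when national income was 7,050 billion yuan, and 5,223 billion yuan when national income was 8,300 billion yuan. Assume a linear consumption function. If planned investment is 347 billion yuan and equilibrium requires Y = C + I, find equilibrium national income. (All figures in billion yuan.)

Y = 1300

MPC = (5223 − 4460.5)/(8300 − 7050) = 762.5/1250 = 0.61
a = 4460.5 − 0.61(7050) = 160
Equilibrium: Y = 160 + 0.61Y + 347
0.39Y = 507, so Y = 507/0.39 = 1300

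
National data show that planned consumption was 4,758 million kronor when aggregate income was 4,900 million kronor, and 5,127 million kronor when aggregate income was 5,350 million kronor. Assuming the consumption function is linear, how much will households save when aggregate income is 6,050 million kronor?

MPC = (5127 − 4758)/(5350 − 4900) = 369/450 = 0.82
a = 4758 − 0.82(4900) = 4758 − 4018 = 740
C = 740 + 0.82(6050) = 5701
S = 6050 − 5701 = 349

S = 349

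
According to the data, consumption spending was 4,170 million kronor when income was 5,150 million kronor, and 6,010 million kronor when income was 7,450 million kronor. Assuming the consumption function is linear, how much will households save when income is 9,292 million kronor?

S = 1808.4

MPC = (6010 − 4170)/(7450 − 5150) = 1840/2300 = 0.8
a = 4170 − 0.8(5150) = 4170 − 4120 = 50
C = 50 + 0.8(9292) = 7483.6
S = 9292 − 7483.6 = 1808.4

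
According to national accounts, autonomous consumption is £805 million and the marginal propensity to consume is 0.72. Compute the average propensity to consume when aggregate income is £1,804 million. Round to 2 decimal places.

C = 805 + 0.72(1804) = 2103.88
APC = C/Y = 2103.88/1804 = 1.17

APC = 1.17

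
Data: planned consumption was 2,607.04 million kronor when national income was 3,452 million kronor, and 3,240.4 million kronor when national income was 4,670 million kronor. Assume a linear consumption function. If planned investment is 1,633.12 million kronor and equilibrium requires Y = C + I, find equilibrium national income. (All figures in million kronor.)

MPC = (3240.4 − 2607.04)/(4670 − 3452) = 633.36/1218 = 0.52
a = 2607.04 − 0.52(3452) = 812
Equilibrium: Y = 812 + 0.52Y + 1633.12
0.48Y = 2445.12, so Y = 2445.12/0.48 = 5094

Y = 5094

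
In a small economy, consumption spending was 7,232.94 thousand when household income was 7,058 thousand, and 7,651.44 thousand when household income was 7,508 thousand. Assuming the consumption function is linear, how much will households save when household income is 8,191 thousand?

MPC = (7651.44 − 7232.94)/(7508 − 7058) = 418.5/450 = 0.93
a = 7232.94 − 0.93(7058) = 7232.94 − 6563.94 = 669
C = 669 + 0.93(8191) = 8286.63
S = 8191 − 8286.63 = -95.63

S = -95.63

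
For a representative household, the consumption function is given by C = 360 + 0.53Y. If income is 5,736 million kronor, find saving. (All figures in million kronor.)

C = 360 + 0.53(5736) = 360 + 3040.08 = 3400.08
S = Y − C = 5736 − 3400.08 = 2335.92

S = 2335.92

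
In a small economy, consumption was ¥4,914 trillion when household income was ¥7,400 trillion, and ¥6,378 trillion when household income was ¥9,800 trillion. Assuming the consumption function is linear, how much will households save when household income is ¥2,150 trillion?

S = 438.5

MPC = (6378 − 4914)/(9800 − 7400) = 1464/2400 = 0.61
a = 4914 − 0.61(7400) = 4914 − 4514 = 400
C = 400 + 0.61(2150) = 1711.5
S = 2150 − 1711.5 = 438.5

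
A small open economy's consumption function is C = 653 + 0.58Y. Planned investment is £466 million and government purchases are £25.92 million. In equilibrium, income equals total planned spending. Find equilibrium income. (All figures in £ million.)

Y = C + I + G = 653 + 0.58Y + 466 + 25.92
Y − 0.58Y = 1144.92
0.42Y = 1144.92, so Y = 1144.92/0.42 = 2726

Y = 2726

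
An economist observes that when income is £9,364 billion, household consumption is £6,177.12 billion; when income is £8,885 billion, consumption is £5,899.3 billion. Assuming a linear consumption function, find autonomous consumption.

MPC = ΔC/ΔY = (6177.12 − 5899.3)/(9364 − 8885) = 277.82/479 = 0.58
a = C − MPC·Y = 5899.3 − 0.58(8885) = 5899.3 − 5153.3 = 746

a = 746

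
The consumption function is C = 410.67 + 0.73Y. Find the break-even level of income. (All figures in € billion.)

At break-even, C = Y: 410.67 + 0.73Y = Y
0.27Y = 410.67, so Y = 410.67/0.27 = 1521

Y = 1521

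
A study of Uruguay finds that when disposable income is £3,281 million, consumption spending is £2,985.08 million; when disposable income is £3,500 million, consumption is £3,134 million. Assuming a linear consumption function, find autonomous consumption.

a = 754

MPC = ΔC/ΔY = (3134 − 2985.08)/(3500 − 3281) = 148.92/219 = 0.68
a = C − MPC·Y = 2985.08 − 0.68(3281) = 2985.08 − 2231.08 = 754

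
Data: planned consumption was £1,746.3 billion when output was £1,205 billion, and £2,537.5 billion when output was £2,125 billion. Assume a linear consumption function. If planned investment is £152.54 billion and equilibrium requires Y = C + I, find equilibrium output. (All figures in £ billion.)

MPC = (2537.5 − 1746.3)/(2125 − 1205) = 791.2/920 = 0.86
a = 1746.3 − 0.86(1205) = 710
Equilibrium: Y = 710 + 0.86Y + 152.54
0.14Y = 862.54, so Y = 862.54/0.14 = 6161

Y = 6161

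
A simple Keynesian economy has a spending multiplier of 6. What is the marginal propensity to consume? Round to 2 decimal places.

k = 1/(1 − MPC), so 1 − MPC = 1/k = 1/6 = 0.1667
MPC = 1 − 0.1667 = 0.83

MPC = 0.83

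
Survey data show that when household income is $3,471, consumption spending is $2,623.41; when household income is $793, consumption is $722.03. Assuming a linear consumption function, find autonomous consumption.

MPC = ΔC/ΔY = (2623.41 − 722.03)/(3471 − 793) = 1901.38/2678 = 0.71
a = C − MPC·Y = 722.03 − 0.71(793) = 722.03 − 563.03 = 159

a = 159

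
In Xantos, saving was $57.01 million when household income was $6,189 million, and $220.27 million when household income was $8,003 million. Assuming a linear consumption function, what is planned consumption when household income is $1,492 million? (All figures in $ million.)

MPS = ΔS/ΔY = (220.27 − 57.01)/(8003 − 6189) = 163.26/1814 = 0.09
MPC = 1 − MPS = 0.91
Autonomous saving = 57.01 − 0.09(6189) = -500, so a = 500
C = 500 + 0.91(1492) = 500 + 1357.72 = 1857.72

C = 1857.72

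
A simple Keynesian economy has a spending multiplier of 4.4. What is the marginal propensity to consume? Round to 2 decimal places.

k = 1/(1 − MPC), so 1 − MPC = 1/k = 1/4.4 = 0.2273
MPC = 1 − 0.2273 = 0.77

MPC = 0.77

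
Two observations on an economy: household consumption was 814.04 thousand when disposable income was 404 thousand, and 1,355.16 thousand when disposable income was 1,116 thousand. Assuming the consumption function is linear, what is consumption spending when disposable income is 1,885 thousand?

MPC = (1355.16 − 814.04)/(1116 − 404) = 541.12/712 = 0.76
a = 814.04 − 0.76(404) = 814.04 − 307.04 = 507
C = 507 + 0.76(1885) = 507 + 1432.6 = 1939.6

C = 1939.6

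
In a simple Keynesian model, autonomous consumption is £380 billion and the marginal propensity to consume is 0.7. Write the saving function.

S = Y − C = Y − (380 + 0.7Y) = -380 + (1 − 0.7)Y

S = -380 + 0.3Y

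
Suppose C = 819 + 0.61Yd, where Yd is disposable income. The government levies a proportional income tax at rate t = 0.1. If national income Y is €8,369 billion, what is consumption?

Yd = (1 − 0.1)(8369) = 0.9(8369) = 7532.1
C = 819 + 0.61(7532.1) = 819 + 4594.581 = 5413.581

C = 5413.581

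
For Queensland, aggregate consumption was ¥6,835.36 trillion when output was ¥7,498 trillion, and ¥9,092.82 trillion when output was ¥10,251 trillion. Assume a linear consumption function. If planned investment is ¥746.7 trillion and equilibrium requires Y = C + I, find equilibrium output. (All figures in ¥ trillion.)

MPC = (9092.82 − 6835.36)/(10251 − 7498) = 2257.46/2753 = 0.82
a = 6835.36 − 0.82(7498) = 687
Equilibrium: Y = 687 + 0.82Y + 746.7
0.18Y = 1433.7, so Y = 1433.7/0.18 = 7965

Y = 7965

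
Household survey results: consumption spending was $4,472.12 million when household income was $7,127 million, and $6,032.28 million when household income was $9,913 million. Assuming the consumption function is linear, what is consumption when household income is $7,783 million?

MPC = (6032.28 − 4472.12)/(9913 − 7127) = 1560.16/2786 = 0.56
a = 4472.12 − 0.56(7127) = 4472.12 − 3991.12 = 481
C = 481 + 0.56(7783) = 481 + 4358.48 = 4839.48

C = 4839.48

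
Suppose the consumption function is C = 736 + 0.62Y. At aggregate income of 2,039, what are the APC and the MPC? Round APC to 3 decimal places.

APC = 0.981; MPC = 0.62

MPC = 0.62 (the slope of the consumption function)
C = 736 + 0.62(2039) = 2000.18, so APC = 2000.18/2039 = 0.981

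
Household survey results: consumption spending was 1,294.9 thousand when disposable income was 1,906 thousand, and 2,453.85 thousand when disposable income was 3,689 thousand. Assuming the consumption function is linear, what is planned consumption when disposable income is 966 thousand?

C = 683.9

MPC = (2453.85 − 1294.9)/(3689 − 1906) = 1158.95/1783 = 0.65
a = 1294.9 − 0.65(1906) = 1294.9 − 1238.9 = 56
C = 56 + 0.65(966) = 56 + 627.9 = 683.9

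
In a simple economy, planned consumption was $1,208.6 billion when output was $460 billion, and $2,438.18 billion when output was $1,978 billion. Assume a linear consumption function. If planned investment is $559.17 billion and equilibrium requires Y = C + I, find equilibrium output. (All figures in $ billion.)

Y = 7343

MPC = (2438.18 − 1208.6)/(1978 − 460) = 1229.58/1518 = 0.81
a = 1208.6 − 0.81(460) = 836
Equilibrium: Y = 836 + 0.81Y + 559.17
0.19Y = 1395.17, so Y = 1395.17/0.19 = 7343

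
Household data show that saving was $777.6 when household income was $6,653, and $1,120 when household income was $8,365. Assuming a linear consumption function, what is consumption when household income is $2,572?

MPS = ΔS/ΔY = (1120 − 777.6)/(8365 − 6653) = 342.4/1712 = 0.2
MPC = 1 − MPS = 0.8
Autonomous saving = 777.6 − 0.2(6653) = -553, so a = 553
C = 553 + 0.8(2572) = 553 + 2057.6 = 2610.6

C = 2610.6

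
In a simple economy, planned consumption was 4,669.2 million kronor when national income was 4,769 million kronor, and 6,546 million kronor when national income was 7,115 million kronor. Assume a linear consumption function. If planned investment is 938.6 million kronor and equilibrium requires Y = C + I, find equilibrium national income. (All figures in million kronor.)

MPC = (6546 − 4669.2)/(7115 − 4769) = 1876.8/2346 = 0.8
a = 4669.2 − 0.8(4769) = 854
Equilibrium: Y = 854 + 0.8Y + 938.6
0.2Y = 1792.6, so Y = 1792.6/0.2 = 8963

Y = 8963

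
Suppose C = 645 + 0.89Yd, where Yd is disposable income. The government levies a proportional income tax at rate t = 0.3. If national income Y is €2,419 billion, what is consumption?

C = 2152.037

Yd = (1 − 0.3)(2419) = 0.7(2419) = 1693.3
C = 645 + 0.89(1693.3) = 645 + 1507.037 = 2152.037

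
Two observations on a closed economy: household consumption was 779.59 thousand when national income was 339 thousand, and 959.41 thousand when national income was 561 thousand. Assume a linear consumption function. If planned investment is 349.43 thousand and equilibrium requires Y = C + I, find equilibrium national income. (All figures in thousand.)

Y = 4497

MPC = (959.41 − 779.59)/(561 − 339) = 179.82/222 = 0.81
a = 779.59 − 0.81(339) = 505
Equilibrium: Y = 505 + 0.81Y + 349.43
0.19Y = 854.43, so Y = 854.43/0.19 = 4497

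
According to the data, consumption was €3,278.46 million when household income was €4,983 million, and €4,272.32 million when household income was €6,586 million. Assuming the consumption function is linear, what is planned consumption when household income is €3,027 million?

C = 2065.74

MPC = (4272.32 − 3278.46)/(6586 − 4983) = 993.86/1603 = 0.62
a = 3278.46 − 0.62(4983) = 3278.46 − 3089.46 = 189
C = 189 + 0.62(3027) = 189 + 1876.74 = 2065.74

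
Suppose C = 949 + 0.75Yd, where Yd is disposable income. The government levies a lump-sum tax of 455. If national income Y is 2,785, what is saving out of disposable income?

Yd = Y − T = 2785 − 455 = 2330
C = 949 + 0.75(2330) = 949 + 1747.5 = 2696.5
S = Yd − C = 2330 − 2696.5 = -366.5

S = -366.5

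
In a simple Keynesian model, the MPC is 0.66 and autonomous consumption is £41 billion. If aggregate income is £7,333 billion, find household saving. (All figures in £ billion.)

C = 41 + 0.66(7333) = 41 + 4839.78 = 4880.78
S = Y − C = 7333 − 4880.78 = 2452.22

S = 2452.22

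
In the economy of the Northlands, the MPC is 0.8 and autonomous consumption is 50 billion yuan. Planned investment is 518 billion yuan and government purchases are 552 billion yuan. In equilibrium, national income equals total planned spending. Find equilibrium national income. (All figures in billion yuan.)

Y = 5600

Y = C + I + G = 50 + 0.8Y + 518 + 552
Y − 0.8Y = 1120
0.2Y = 1120, so Y = 1120/0.2 = 5600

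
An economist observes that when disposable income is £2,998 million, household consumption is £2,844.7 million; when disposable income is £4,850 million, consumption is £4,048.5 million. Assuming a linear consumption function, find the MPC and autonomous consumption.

MPC = ΔC/ΔY = (4048.5 − 2844.7)/(4850 − 2998) = 1203.8/1852 = 0.65
a = C − MPC·Y = 2844.7 − 0.65(2998) = 2844.7 − 1948.7 = 896

MPC = 0.65; a = 896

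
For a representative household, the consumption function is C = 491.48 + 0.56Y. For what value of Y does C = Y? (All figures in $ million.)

Y = 1117

At break-even, C = Y: 491.48 + 0.56Y = Y
0.44Y = 491.48, so Y = 491.48/0.44 = 1117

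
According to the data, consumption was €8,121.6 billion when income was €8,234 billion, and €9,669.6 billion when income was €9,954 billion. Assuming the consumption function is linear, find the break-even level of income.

Y = 7110

MPC = (9669.6 − 8121.6)/(9954 − 8234) = 1548/1720 = 0.9
a = 8121.6 − 0.9(8234) = 8121.6 − 7410.6 = 711
Break-even: Y = a/(1−MPC) = 711/0.1 = 7110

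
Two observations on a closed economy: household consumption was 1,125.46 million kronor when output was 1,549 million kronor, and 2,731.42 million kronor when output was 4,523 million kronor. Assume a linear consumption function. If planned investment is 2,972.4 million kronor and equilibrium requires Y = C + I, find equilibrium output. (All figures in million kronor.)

Y = 7090

MPC = (2731.42 − 1125.46)/(4523 − 1549) = 1605.96/2974 = 0.54
a = 1125.46 − 0.54(1549) = 289
Equilibrium: Y = 289 + 0.54Y + 2972.4
0.46Y = 3261.4, so Y = 3261.4/0.46 = 7090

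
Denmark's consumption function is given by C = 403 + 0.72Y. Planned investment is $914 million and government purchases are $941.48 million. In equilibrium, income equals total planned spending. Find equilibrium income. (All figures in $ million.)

Y = C + I + G = 403 + 0.72Y + 914 + 941.48
Y − 0.72Y = 2258.48
0.28Y = 2258.48, so Y = 2258.48/0.28 = 8066

Y = 8066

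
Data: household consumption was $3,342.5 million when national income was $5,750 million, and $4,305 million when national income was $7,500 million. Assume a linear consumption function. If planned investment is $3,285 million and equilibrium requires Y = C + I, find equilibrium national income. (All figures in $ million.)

Y = 7700

MPC = (4305 − 3342.5)/(7500 − 5750) = 962.5/1750 = 0.55
a = 3342.5 − 0.55(5750) = 180
Equilibrium: Y = 180 + 0.55Y + 3285
0.45Y = 3465, so Y = 3465/0.45 = 7700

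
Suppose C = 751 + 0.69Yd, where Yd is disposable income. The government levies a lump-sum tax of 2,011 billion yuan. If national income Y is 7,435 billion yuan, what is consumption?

C = 4493.56

Yd = Y − T = 7435 − 2011 = 5424
C = 751 + 0.69(5424) = 751 + 3742.56 = 4493.56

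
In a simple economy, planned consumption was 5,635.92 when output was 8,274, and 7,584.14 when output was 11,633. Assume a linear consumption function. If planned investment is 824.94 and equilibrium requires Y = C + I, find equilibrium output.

MPC = (7584.14 − 5635.92)/(11633 − 8274) = 1948.22/3359 = 0.58
a = 5635.92 − 0.58(8274) = 837
Equilibrium: Y = 837 + 0.58Y + 824.94
0.42Y = 1661.94, so Y = 1661.94/0.42 = 3957

Y = 3957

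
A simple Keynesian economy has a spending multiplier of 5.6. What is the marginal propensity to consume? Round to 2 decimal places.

k = 1/(1 − MPC), so 1 − MPC = 1/k = 1/5.6 = 0.1786
MPC = 1 − 0.1786 = 0.82

MPC = 0.82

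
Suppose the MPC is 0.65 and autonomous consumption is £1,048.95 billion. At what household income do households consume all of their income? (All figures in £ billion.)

At break-even, C = Y: 1048.95 + 0.65Y = Y
0.35Y = 1048.95, so Y = 1048.95/0.35 = 2997

Y = 2997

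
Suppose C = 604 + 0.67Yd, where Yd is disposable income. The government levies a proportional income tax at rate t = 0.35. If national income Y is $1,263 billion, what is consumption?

C = 1154.0365

Yd = (1 − 0.35)(1263) = 0.65(1263) = 820.95
C = 604 + 0.67(820.95) = 604 + 550.0365 = 1154.0365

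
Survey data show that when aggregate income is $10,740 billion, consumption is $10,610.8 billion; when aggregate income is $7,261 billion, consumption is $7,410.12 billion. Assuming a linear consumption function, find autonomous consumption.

MPC = ΔC/ΔY = (10610.8 − 7410.12)/(10740 − 7261) = 3200.68/3479 = 0.92
a = C − MPC·Y = 7410.12 − 0.92(7261) = 7410.12 − 6680.12 = 730

a = 730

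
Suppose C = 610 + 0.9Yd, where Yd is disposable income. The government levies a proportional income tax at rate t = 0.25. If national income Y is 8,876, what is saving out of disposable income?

S = 55.7

Yd = (1 − 0.25)(8876) = 0.75(8876) = 6657
C = 610 + 0.9(6657) = 610 + 5991.3 = 6601.3
S = Yd − C = 6657 − 6601.3 = 55.7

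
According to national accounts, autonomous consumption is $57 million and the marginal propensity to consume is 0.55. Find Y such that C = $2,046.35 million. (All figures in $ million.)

57 + 0.55Y = 2046.35
0.55Y = 1989.35, so Y = 1989.35/0.55 = 3617

Y = 3617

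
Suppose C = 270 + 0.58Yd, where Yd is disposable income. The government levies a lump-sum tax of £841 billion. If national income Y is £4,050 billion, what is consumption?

C = 2131.22

Yd = Y − T = 4050 − 841 = 3209
C = 270 + 0.58(3209) = 270 + 1861.22 = 2131.22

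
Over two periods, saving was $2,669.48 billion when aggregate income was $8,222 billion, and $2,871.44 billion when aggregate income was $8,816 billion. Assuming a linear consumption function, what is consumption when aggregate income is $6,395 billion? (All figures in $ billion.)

C = 4346.7

MPS = ΔS/ΔY = (2871.44 − 2669.48)/(8816 − 8222) = 201.96/594 = 0.34
MPC = 1 − MPS = 0.66
Autonomous saving = 2669.48 − 0.34(8222) = -126, so a = 126
C = 126 + 0.66(6395) = 126 + 4220.7 = 4346.7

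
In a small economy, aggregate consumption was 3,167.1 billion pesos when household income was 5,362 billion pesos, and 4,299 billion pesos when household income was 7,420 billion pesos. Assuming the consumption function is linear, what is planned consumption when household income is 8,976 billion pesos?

C = 5154.8

MPC = (4299 − 3167.1)/(7420 − 5362) = 1131.9/2058 = 0.55
a = 3167.1 − 0.55(5362) = 3167.1 − 2949.1 = 218
C = 218 + 0.55(8976) = 218 + 4936.8 = 5154.8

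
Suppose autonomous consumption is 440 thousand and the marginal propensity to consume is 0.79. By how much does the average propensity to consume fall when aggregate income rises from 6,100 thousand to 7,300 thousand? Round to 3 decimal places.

At Y = 6100: C = 440 + 0.79(6100) = 5259, APC = 5259/6100 = 0.8621
At Y = 7300: C = 6207, APC = 6207/7300 = 0.8503
Fall in APC = 0.8621 − 0.8503 = 0.0118 ≈ 0.012

ΔAPC = 0.012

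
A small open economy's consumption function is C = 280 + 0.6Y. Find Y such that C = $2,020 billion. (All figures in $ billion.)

Y = 2900

280 + 0.6Y = 2020
0.6Y = 1740, so Y = 1740/0.6 = 2900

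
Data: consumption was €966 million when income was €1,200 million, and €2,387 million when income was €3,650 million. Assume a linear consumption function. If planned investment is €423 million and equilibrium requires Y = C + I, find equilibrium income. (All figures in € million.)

MPC = (2387 − 966)/(3650 − 1200) = 1421/2450 = 0.58
a = 966 − 0.58(1200) = 270
Equilibrium: Y = 270 + 0.58Y + 423
0.42Y = 693, so Y = 693/0.42 = 1650

Y = 1650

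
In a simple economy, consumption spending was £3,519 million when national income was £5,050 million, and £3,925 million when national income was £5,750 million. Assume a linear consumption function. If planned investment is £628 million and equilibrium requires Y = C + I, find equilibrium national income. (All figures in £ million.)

Y = 2900

MPC = (3925 − 3519)/(5750 − 5050) = 406/700 = 0.58
a = 3519 − 0.58(5050) = 590
Equilibrium: Y = 590 + 0.58Y + 628
0.42Y = 1218, so Y = 1218/0.42 = 2900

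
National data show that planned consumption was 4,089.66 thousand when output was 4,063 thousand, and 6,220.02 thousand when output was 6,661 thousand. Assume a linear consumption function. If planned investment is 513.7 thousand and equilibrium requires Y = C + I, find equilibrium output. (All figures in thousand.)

MPC = (6220.02 − 4089.66)/(6661 − 4063) = 2130.36/2598 = 0.82
a = 4089.66 − 0.82(4063) = 758
Equilibrium: Y = 758 + 0.82Y + 513.7
0.18Y = 1271.7, so Y = 1271.7/0.18 = 7065

Y = 7065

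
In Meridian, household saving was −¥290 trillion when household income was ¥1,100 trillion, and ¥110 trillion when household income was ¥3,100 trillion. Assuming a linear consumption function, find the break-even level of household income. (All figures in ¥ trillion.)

MPS = ΔS/ΔY = (110 − (-290))/(3100 − 1100) = 400/2000 = 0.2
MPC = 1 − MPS = 0.8
From S(1100) = -290: −a + 0.2(1100) = -290, so a = 220 − (-290) = 510
Break-even (S = 0): Y = a/MPS = 510/0.2 = 2550

Y = 2550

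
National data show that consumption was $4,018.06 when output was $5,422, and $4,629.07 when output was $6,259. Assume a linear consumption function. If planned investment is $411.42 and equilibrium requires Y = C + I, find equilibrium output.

Y = 1746

MPC = (4629.07 − 4018.06)/(6259 − 5422) = 611.01/837 = 0.73
a = 4018.06 − 0.73(5422) = 60
Equilibrium: Y = 60 + 0.73Y + 411.42
0.27Y = 471.42, so Y = 471.42/0.27 = 1746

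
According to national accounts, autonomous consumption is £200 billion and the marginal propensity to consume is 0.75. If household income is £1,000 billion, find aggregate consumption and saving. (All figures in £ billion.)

C = 950; S = 50

C = 200 + 0.75(1000) = 200 + 750 = 950
S = Y − C = 1000 − 950 = 50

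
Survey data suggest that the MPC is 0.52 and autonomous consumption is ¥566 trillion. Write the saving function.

S = Y − C = Y − (566 + 0.52Y) = -566 + (1 − 0.52)Y

S = -566 + 0.48Y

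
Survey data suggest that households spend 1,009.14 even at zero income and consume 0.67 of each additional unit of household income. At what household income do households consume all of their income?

At break-even, C = Y: 1009.14 + 0.67Y = Y
0.33Y = 1009.14, so Y = 1009.14/0.33 = 3058

Y = 3058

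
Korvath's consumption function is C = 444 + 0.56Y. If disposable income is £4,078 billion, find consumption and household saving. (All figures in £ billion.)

C = 2727.68; S = 1350.32

C = 444 + 0.56(4078) = 444 + 2283.68 = 2727.68
S = Y − C = 4078 − 2727.68 = 1350.32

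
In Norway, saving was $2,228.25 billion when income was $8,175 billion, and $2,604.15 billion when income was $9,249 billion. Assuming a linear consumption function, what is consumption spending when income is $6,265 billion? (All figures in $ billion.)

MPS = ΔS/ΔY = (2604.15 − 2228.25)/(9249 − 8175) = 375.9/1074 = 0.35
MPC = 1 − MPS = 0.65
Autonomous saving = 2228.25 − 0.35(8175) = -633, so a = 633
C = 633 + 0.65(6265) = 633 + 4072.25 = 4705.25

C = 4705.25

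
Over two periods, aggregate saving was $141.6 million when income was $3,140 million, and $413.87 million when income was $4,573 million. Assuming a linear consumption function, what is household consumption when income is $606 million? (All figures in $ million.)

MPS = ΔS/ΔY = (413.87 − 141.6)/(4573 − 3140) = 272.27/1433 = 0.19
MPC = 1 − MPS = 0.81
Autonomous saving = 141.6 − 0.19(3140) = -455, so a = 455
C = 455 + 0.81(606) = 455 + 490.86 = 945.86

C = 945.86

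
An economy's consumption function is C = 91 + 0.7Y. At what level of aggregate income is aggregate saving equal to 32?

S = Y − C = -91 + 0.3Y
-91 + 0.3Y = 32, so 0.3Y = 123 and Y = 410

Y = 410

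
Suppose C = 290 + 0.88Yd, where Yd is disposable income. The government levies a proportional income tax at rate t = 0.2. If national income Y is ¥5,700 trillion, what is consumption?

Yd = (1 − 0.2)(5700) = 0.8(5700) = 4560
C = 290 + 0.88(4560) = 290 + 4012.8 = 4302.8

C = 4302.8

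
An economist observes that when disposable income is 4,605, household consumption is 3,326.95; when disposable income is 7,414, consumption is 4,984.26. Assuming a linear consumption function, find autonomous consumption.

a = 610

MPC = ΔC/ΔY = (4984.26 − 3326.95)/(7414 − 4605) = 1657.31/2809 = 0.59
a = C − MPC·Y = 3326.95 − 0.59(4605) = 3326.95 − 2716.95 = 610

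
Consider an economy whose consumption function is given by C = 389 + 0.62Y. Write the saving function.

S = -389 + 0.38Y

S = Y − C = Y − (389 + 0.62Y) = -389 + (1 − 0.62)Y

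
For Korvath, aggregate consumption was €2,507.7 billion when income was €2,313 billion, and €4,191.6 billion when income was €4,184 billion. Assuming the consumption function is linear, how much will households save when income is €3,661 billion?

S = -59.9

MPC = (4191.6 − 2507.7)/(4184 − 2313) = 1683.9/1871 = 0.9
a = 2507.7 − 0.9(2313) = 2507.7 − 2081.7 = 426
C = 426 + 0.9(3661) = 3720.9
S = 3661 − 3720.9 = -59.9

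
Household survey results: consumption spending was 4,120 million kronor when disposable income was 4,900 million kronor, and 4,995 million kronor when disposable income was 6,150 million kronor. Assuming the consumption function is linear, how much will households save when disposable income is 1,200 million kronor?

MPC = (4995 − 4120)/(6150 − 4900) = 875/1250 = 0.7
a = 4120 − 0.7(4900) = 4120 − 3430 = 690
C = 690 + 0.7(1200) = 1530
S = 1200 − 1530 = -330

S = -330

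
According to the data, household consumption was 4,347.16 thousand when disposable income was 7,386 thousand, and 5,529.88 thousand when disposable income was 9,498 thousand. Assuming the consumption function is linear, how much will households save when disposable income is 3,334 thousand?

MPC = (5529.88 − 4347.16)/(9498 − 7386) = 1182.72/2112 = 0.56
a = 4347.16 − 0.56(7386) = 4347.16 − 4136.16 = 211
C = 211 + 0.56(3334) = 2078.04
S = 3334 − 2078.04 = 1255.96

S = 1255.96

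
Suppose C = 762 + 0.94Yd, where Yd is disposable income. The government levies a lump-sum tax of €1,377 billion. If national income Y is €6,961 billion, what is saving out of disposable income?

S = -426.96

Yd = Y − T = 6961 − 1377 = 5584
C = 762 + 0.94(5584) = 762 + 5248.96 = 6010.96
S = Yd − C = 5584 − 6010.96 = -426.96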